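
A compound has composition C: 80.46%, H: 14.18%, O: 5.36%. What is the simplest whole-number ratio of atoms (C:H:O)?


Assume 100 g of compound, divide each mass% by atomic mass to get moles, then normalize by the smallest to get a raw atom ratio.
Moles per 100 g: C: 80.46/12.011 = 6.6989, H: 14.18/1.008 = 14.0675, O: 5.36/15.999 = 0.335
Raw ratio (divide by min = 0.335): C: 19.995, H: 41.99, O: 1.0
Multiply by 1 to clear fractions: C: 19.995 ~= 20, H: 41.99 ~= 42, O: 1.0 ~= 1
Reduce by GCD to get the simplest whole-number ratio:

20:42:1


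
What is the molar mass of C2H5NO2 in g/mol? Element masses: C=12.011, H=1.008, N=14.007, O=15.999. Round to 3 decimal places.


M = sum(count * atomic_mass) over atoms.
M = 2*12.011 + 5*1.008 + 1*14.007 + 2*15.999
M = 24.022 + 5.04 + 14.007 + 31.998
M = 75.067 g/mol, rounded to 3 dp:

75.067 g/mol


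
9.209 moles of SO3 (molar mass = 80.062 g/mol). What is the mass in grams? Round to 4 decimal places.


mass = n * M
mass = 9.209 * 80.062
mass = 737.290958 g, rounded to 4 dp:

737.2910 g


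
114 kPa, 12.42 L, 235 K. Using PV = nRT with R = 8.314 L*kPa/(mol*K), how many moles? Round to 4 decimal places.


PV = nRT, solve for n = PV / (RT).
PV = 114 * 12.42 = 1415.88
RT = 8.314 * 235 = 1953.79
n = 1415.88 / 1953.79
n = 0.72468382 mol, rounded to 4 dp:

0.7247 mol


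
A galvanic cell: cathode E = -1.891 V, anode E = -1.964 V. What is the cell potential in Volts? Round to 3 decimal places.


Standard cell potential: E_cell = E_cathode - E_anode.
E_cell = -1.891 - (-1.964)
E_cell = 0.073 V, rounded to 3 dp:

0.073 V


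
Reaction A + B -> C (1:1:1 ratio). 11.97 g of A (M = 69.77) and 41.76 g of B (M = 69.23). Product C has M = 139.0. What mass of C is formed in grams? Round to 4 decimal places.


Find moles of each reactant; the smaller value is the limiting reagent in a 1:1:1 reaction, so moles_C equals moles of the limiter.
n_A = mass_A / M_A = 11.97 / 69.77 = 0.171564 mol
n_B = mass_B / M_B = 41.76 / 69.23 = 0.603207 mol
Limiting reagent: A (smaller), n_limiting = 0.171564 mol
mass_C = n_limiting * M_C = 0.171564 * 139.0
mass_C = 23.847396 g, rounded to 4 dp:

23.8474 g


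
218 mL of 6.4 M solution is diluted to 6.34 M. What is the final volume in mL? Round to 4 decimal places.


Dilution: M1*V1 = M2*V2, solve for V2.
V2 = M1*V1 / M2
V2 = 6.4 * 218 / 6.34
V2 = 1395.2 / 6.34
V2 = 220.06309148 mL, rounded to 4 dp:

220.0631 mL


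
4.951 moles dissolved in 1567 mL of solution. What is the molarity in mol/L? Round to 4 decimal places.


Convert volume to liters: V_L = V_mL / 1000.
V_L = 1567 / 1000 = 1.567 L
M = n / V_L = 4.951 / 1.567
M = 3.15954052 mol/L, rounded to 4 dp:

3.1595 mol/L


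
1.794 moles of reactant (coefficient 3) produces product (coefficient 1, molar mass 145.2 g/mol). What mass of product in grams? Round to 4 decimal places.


Use the coefficient ratio to convert reactant moles to product moles, then multiply by the product's molar mass.
moles_P = moles_R * (coeff_P / coeff_R) = 1.794 * (1/3) = 0.598
mass_P = moles_P * M_P = 0.598 * 145.2
mass_P = 86.8296 g, rounded to 4 dp:

86.8296 g


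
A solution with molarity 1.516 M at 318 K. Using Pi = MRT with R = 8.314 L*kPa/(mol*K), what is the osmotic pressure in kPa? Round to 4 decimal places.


Osmotic pressure (van't Hoff): Pi = M*R*T.
RT = 8.314 * 318 = 2643.852
Pi = 1.516 * 2643.852
Pi = 4008.079632 kPa, rounded to 4 dp:

4008.0796 kPa


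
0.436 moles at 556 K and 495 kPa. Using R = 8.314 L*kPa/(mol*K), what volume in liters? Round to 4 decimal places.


PV = nRT, solve for V = nRT / P.
nRT = 0.436 * 8.314 * 556 = 2015.4466
V = 2015.4466 / 495
V = 4.07160929 L, rounded to 4 dp:

4.0716 L


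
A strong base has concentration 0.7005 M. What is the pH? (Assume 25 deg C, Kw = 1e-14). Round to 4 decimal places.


A strong base dissociates completely, so [OH-] equals the given concentration.
pOH = -log10([OH-]) = -log10(0.7005) = 0.154592
pH = 14 - pOH = 14 - 0.154592
pH = 13.845408, rounded to 4 dp:

13.8454


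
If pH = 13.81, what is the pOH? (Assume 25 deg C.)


At 25 deg C, pH + pOH = 14.
pOH = 14 - pH = 14 - 13.81
pOH = 0.19:

0.19


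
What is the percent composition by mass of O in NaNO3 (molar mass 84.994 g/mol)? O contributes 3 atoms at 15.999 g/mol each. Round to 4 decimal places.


pct = 100 * (n_elem * M_elem) / M_total
mass_contribution = 3 * 15.999 = 47.997 g/mol
pct = 100 * 47.997 / 84.994
pct = 56.47104501 %, rounded to 4 dp:

56.4710 %


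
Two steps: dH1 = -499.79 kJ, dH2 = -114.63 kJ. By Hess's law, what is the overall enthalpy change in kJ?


Hess's law: enthalpy is a state function, so add the step enthalpies.
dH_total = dH1 + dH2 = -499.79 + (-114.63)
dH_total = -614.42 kJ:

-614.42 kJ


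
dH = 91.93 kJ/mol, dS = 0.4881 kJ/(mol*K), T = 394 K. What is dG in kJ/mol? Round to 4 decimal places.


Gibbs: dG = dH - T*dS (consistent units, dS already in kJ/(mol*K)).
T*dS = 394 * 0.4881 = 192.3114
dG = 91.93 - (192.3114)
dG = -100.3814 kJ/mol, rounded to 4 dp:

-100.3814 kJ/mol


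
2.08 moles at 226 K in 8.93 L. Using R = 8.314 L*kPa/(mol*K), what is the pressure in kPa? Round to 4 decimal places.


PV = nRT, solve for P = nRT / V.
nRT = 2.08 * 8.314 * 226 = 3908.2451
P = 3908.2451 / 8.93
P = 437.65342665 kPa, rounded to 4 dp:

437.6534 kPa


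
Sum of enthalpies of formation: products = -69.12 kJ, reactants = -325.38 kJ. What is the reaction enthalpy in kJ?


dH_rxn = sum(dH_f products) - sum(dH_f reactants)
dH_rxn = -69.12 - (-325.38)
dH_rxn = 256.26 kJ:

256.26 kJ


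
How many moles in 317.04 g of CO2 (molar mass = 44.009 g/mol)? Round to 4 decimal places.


n = mass / M
n = 317.04 / 44.009
n = 7.203981 mol, rounded to 4 dp:

7.2040 mol


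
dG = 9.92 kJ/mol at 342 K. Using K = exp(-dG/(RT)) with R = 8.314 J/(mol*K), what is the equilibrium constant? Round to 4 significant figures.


dG is in kJ/mol; multiply by 1000 to match R in J/(mol*K).
RT = 8.314 * 342 = 2843.388 J/mol
exponent = -dG*1000 / (RT) = -(9.92*1000) / 2843.388 = -3.48879576
K = exp(-3.48879576)
K = 0.030537625, rounded to 4 significant figures:

0.03054


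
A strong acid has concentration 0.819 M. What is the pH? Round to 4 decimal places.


A strong acid dissociates completely, so [H+] equals the given concentration.
pH = -log10([H+]) = -log10(0.819)
pH = 0.0867161, rounded to 4 dp:

0.0867


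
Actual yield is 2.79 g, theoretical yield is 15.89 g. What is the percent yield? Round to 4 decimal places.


% yield = 100 * actual / theoretical
% yield = 100 * 2.79 / 15.89
% yield = 17.55821271 %, rounded to 4 dp:

17.5582 %


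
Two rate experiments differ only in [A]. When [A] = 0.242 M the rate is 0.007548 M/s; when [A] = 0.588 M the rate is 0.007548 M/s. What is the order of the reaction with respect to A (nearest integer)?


Rate is proportional to [A]^n, so rate2/rate1 = ([A]2/[A]1)^n. Take logs to solve for n.
rate2/rate1 = 0.007548 / 0.007548 = 1.0
[A]2/[A]1 = 0.588 / 0.242 = 2.4298
n = ln(1.0) / ln(2.4298) = 0.0
Nearest integer order:

0


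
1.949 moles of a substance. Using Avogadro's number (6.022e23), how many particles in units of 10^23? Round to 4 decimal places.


N = n * NA, then divide by 1e23 for the requested units.
N / 1e23 = n * 6.022
N / 1e23 = 1.949 * 6.022
N / 1e23 = 11.736878, rounded to 4 dp:

11.7369


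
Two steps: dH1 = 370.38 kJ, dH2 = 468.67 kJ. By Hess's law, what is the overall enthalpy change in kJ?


Hess's law: enthalpy is a state function, so add the step enthalpies.
dH_total = dH1 + dH2 = 370.38 + (468.67)
dH_total = 839.05 kJ:

839.05 kJ


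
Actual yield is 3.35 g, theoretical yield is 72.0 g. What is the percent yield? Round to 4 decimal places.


% yield = 100 * actual / theoretical
% yield = 100 * 3.35 / 72.0
% yield = 4.65277778 %, rounded to 4 dp:

4.6528 %


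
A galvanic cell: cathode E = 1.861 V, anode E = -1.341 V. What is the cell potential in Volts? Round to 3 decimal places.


Standard cell potential: E_cell = E_cathode - E_anode.
E_cell = 1.861 - (-1.341)
E_cell = 3.202 V, rounded to 3 dp:

3.202 V


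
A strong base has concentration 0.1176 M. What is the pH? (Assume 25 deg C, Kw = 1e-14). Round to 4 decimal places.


A strong base dissociates completely, so [OH-] equals the given concentration.
pOH = -log10([OH-]) = -log10(0.1176) = 0.929593
pH = 14 - pOH = 14 - 0.929593
pH = 13.070407, rounded to 4 dp:

13.0704


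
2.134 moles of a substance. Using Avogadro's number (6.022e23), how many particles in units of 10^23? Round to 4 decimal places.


N = n * NA, then divide by 1e23 for the requested units.
N / 1e23 = n * 6.022
N / 1e23 = 2.134 * 6.022
N / 1e23 = 12.850948, rounded to 4 dp:

12.8509


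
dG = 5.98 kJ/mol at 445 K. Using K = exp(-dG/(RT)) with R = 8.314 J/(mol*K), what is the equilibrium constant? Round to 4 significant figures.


dG is in kJ/mol; multiply by 1000 to match R in J/(mol*K).
RT = 8.314 * 445 = 3699.73 J/mol
exponent = -dG*1000 / (RT) = -(5.98*1000) / 3699.73 = -1.61633416
K = exp(-1.61633416)
K = 0.1986255, rounded to 4 significant figures:

0.1986


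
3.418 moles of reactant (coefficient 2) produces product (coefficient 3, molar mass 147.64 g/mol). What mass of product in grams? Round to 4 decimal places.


Use the coefficient ratio to convert reactant moles to product moles, then multiply by the product's molar mass.
moles_P = moles_R * (coeff_P / coeff_R) = 3.418 * (3/2) = 5.127
mass_P = moles_P * M_P = 5.127 * 147.64
mass_P = 756.95028 g, rounded to 4 dp:

756.9503 g


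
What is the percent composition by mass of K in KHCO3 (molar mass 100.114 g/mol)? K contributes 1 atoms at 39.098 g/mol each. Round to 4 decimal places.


pct = 100 * (n_elem * M_elem) / M_total
mass_contribution = 1 * 39.098 = 39.098 g/mol
pct = 100 * 39.098 / 100.114
pct = 39.05347903 %, rounded to 4 dp:

39.0535 %


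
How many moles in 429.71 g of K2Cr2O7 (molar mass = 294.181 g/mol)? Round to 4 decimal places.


n = mass / M
n = 429.71 / 294.181
n = 1.46069937 mol, rounded to 4 dp:

1.4607 mol


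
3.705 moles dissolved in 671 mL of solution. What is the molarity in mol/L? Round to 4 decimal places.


Convert volume to liters: V_L = V_mL / 1000.
V_L = 671 / 1000 = 0.671 L
M = n / V_L = 3.705 / 0.671
M = 5.52160954 mol/L, rounded to 4 dp:

5.5216 mol/L


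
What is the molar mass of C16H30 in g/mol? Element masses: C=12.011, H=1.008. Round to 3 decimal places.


M = sum(count * atomic_mass) over atoms.
M = 16*12.011 + 30*1.008
M = 192.176 + 30.24
M = 222.416 g/mol, rounded to 3 dp:

222.416 g/mol


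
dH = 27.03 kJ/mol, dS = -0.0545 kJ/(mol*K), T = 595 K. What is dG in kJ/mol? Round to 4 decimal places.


Gibbs: dG = dH - T*dS (consistent units, dS already in kJ/(mol*K)).
T*dS = 595 * -0.0545 = -32.4275
dG = 27.03 - (-32.4275)
dG = 59.4575 kJ/mol, rounded to 4 dp:

59.4575 kJ/mol


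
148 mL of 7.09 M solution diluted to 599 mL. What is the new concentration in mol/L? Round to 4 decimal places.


Dilution: M1*V1 = M2*V2, solve for M2.
M2 = M1*V1 / V2
M2 = 7.09 * 148 / 599
M2 = 1049.32 / 599
M2 = 1.75178631 mol/L, rounded to 4 dp:

1.7518 mol/L


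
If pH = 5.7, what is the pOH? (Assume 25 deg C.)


At 25 deg C, pH + pOH = 14.
pOH = 14 - pH = 14 - 5.7
pOH = 8.3:

8.30


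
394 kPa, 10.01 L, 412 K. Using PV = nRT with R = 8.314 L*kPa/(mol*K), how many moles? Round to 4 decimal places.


PV = nRT, solve for n = PV / (RT).
PV = 394 * 10.01 = 3943.94
RT = 8.314 * 412 = 3425.368
n = 3943.94 / 3425.368
n = 1.15139162 mol, rounded to 4 dp:

1.1514 mol


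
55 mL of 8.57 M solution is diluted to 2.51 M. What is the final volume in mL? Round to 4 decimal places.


Dilution: M1*V1 = M2*V2, solve for V2.
V2 = M1*V1 / M2
V2 = 8.57 * 55 / 2.51
V2 = 471.35 / 2.51
V2 = 187.78884462 mL, rounded to 4 dp:

187.7888 mL


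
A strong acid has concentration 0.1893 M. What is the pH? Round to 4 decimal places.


A strong acid dissociates completely, so [H+] equals the given concentration.
pH = -log10([H+]) = -log10(0.1893)
pH = 0.72284939, rounded to 4 dp:

0.7228


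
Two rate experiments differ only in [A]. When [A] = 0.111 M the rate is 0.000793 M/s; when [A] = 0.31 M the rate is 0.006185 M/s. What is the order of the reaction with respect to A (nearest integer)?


Rate is proportional to [A]^n, so rate2/rate1 = ([A]2/[A]1)^n. Take logs to solve for n.
rate2/rate1 = 0.006185 / 0.000793 = 7.7995
[A]2/[A]1 = 0.31 / 0.111 = 2.7928
n = ln(7.7995) / ln(2.7928) = 2.0
Nearest integer order:

2


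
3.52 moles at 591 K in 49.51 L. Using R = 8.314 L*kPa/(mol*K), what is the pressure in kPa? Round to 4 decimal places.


PV = nRT, solve for P = nRT / V.
nRT = 3.52 * 8.314 * 591 = 17295.7805
P = 17295.7805 / 49.51
P = 349.33913351 kPa, rounded to 4 dp:

349.3391 kPa


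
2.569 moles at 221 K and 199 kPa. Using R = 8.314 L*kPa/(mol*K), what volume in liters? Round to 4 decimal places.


PV = nRT, solve for V = nRT / P.
nRT = 2.569 * 8.314 * 221 = 4720.2652
V = 4720.2652 / 199
V = 23.71992563 L, rounded to 4 dp:

23.7199 L


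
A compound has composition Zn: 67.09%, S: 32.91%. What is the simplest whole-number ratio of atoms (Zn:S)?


Assume 100 g of compound, divide each mass% by atomic mass to get moles, then normalize by the smallest to get a raw atom ratio.
Moles per 100 g: Zn: 67.09/65.38 = 1.0262, S: 32.91/32.065 = 1.0264
Raw ratio (divide by min = 1.0262): Zn: 1.0, S: 1.0
Multiply by 1 to clear fractions: Zn: 1.0 ~= 1, S: 1.0 ~= 1
Reduce by GCD to get the simplest whole-number ratio:

1:1


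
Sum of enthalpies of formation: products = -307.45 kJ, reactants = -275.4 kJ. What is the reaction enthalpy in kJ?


dH_rxn = sum(dH_f products) - sum(dH_f reactants)
dH_rxn = -307.45 - (-275.4)
dH_rxn = -32.05 kJ:

-32.05 kJ


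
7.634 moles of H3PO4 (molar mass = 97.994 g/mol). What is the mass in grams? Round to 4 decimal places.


mass = n * M
mass = 7.634 * 97.994
mass = 748.086196 g, rounded to 4 dp:

748.0862 g


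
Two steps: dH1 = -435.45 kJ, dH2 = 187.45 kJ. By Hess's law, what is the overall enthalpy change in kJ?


Hess's law: enthalpy is a state function, so add the step enthalpies.
dH_total = dH1 + dH2 = -435.45 + (187.45)
dH_total = -248.0 kJ:

-248.00 kJ


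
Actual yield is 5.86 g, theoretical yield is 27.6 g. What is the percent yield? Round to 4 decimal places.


% yield = 100 * actual / theoretical
% yield = 100 * 5.86 / 27.6
% yield = 21.23188406 %, rounded to 4 dp:

21.2319 %


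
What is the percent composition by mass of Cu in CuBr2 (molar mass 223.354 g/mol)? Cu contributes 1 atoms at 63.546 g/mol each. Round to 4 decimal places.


pct = 100 * (n_elem * M_elem) / M_total
mass_contribution = 1 * 63.546 = 63.546 g/mol
pct = 100 * 63.546 / 223.354
pct = 28.45080008 %, rounded to 4 dp:

28.4508 %


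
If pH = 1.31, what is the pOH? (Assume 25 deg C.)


At 25 deg C, pH + pOH = 14.
pOH = 14 - pH = 14 - 1.31
pOH = 12.69:

12.69


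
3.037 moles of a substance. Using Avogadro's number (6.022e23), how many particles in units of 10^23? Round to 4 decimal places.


N = n * NA, then divide by 1e23 for the requested units.
N / 1e23 = n * 6.022
N / 1e23 = 3.037 * 6.022
N / 1e23 = 18.288814, rounded to 4 dp:

18.2888


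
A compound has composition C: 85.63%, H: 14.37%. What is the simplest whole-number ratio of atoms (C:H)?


Assume 100 g of compound, divide each mass% by atomic mass to get moles, then normalize by the smallest to get a raw atom ratio.
Moles per 100 g: C: 85.63/12.011 = 7.1293, H: 14.37/1.008 = 14.256
Raw ratio (divide by min = 7.1293): C: 1.0, H: 2.0
Multiply by 1 to clear fractions: C: 1.0 ~= 1, H: 2.0 ~= 2
Reduce by GCD to get the simplest whole-number ratio:

1:2


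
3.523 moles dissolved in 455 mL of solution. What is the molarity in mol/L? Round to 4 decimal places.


Convert volume to liters: V_L = V_mL / 1000.
V_L = 455 / 1000 = 0.455 L
M = n / V_L = 3.523 / 0.455
M = 7.74285714 mol/L, rounded to 4 dp:

7.7429 mol/L


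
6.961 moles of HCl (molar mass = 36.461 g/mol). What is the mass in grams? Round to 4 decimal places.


mass = n * M
mass = 6.961 * 36.461
mass = 253.805021 g, rounded to 4 dp:

253.8050 g


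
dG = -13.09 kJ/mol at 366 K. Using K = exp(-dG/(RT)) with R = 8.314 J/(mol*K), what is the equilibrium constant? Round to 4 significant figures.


dG is in kJ/mol; multiply by 1000 to match R in J/(mol*K).
RT = 8.314 * 366 = 3042.924 J/mol
exponent = -dG*1000 / (RT) = -(-13.09*1000) / 3042.924 = 4.30178342
K = exp(4.30178342)
K = 73.831349, rounded to 4 significant figures:

73.83


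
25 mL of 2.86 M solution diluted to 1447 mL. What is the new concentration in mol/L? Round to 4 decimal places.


Dilution: M1*V1 = M2*V2, solve for M2.
M2 = M1*V1 / V2
M2 = 2.86 * 25 / 1447
M2 = 71.5 / 1447
M2 = 0.04941258 mol/L, rounded to 4 dp:

0.0494 mol/L


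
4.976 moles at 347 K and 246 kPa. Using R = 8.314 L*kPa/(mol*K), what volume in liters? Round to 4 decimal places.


PV = nRT, solve for V = nRT / P.
nRT = 4.976 * 8.314 * 347 = 14355.551
V = 14355.551 / 246
V = 58.35589837 L, rounded to 4 dp:

58.3559 L


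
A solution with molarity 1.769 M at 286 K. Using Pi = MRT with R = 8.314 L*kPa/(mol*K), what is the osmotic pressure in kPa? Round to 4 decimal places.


Osmotic pressure (van't Hoff): Pi = M*R*T.
RT = 8.314 * 286 = 2377.804
Pi = 1.769 * 2377.804
Pi = 4206.335276 kPa, rounded to 4 dp:

4206.3353 kPa


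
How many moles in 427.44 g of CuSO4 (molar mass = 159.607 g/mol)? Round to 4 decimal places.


n = mass / M
n = 427.44 / 159.607
n = 2.67807803 mol, rounded to 4 dp:

2.6781 mol


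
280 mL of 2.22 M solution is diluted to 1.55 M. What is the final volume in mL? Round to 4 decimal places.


Dilution: M1*V1 = M2*V2, solve for V2.
V2 = M1*V1 / M2
V2 = 2.22 * 280 / 1.55
V2 = 621.6 / 1.55
V2 = 401.03225806 mL, rounded to 4 dp:

401.0323 mL


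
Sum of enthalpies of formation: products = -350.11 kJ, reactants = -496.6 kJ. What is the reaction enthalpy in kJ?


dH_rxn = sum(dH_f products) - sum(dH_f reactants)
dH_rxn = -350.11 - (-496.6)
dH_rxn = 146.49 kJ:

146.49 kJ


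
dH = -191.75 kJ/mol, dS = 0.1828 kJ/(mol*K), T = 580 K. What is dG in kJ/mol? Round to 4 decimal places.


Gibbs: dG = dH - T*dS (consistent units, dS already in kJ/(mol*K)).
T*dS = 580 * 0.1828 = 106.024
dG = -191.75 - (106.024)
dG = -297.774 kJ/mol, rounded to 4 dp:

-297.7740 kJ/mol


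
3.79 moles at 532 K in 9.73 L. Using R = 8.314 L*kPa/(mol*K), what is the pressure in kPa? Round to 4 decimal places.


PV = nRT, solve for P = nRT / V.
nRT = 3.79 * 8.314 * 532 = 16763.3519
P = 16763.3519 / 9.73
P = 1722.85219938 kPa, rounded to 4 dp:

1722.8522 kPa


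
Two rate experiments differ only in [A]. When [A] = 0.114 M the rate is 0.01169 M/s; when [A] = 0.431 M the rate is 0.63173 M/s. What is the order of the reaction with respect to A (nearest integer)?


Rate is proportional to [A]^n, so rate2/rate1 = ([A]2/[A]1)^n. Take logs to solve for n.
rate2/rate1 = 0.63173 / 0.01169 = 54.0402
[A]2/[A]1 = 0.431 / 0.114 = 3.7807
n = ln(54.0402) / ln(3.7807) = 3.0
Nearest integer order:

3


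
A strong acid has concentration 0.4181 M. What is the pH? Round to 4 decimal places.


A strong acid dissociates completely, so [H+] equals the given concentration.
pH = -log10([H+]) = -log10(0.4181)
pH = 0.37871983, rounded to 4 dp:

0.3787


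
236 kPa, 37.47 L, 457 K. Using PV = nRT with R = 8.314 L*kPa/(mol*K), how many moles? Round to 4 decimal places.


PV = nRT, solve for n = PV / (RT).
PV = 236 * 37.47 = 8842.92
RT = 8.314 * 457 = 3799.498
n = 8842.92 / 3799.498
n = 2.32739167 mol, rounded to 4 dp:

2.3274 mol


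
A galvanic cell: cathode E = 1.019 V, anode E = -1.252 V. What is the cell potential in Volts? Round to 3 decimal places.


Standard cell potential: E_cell = E_cathode - E_anode.
E_cell = 1.019 - (-1.252)
E_cell = 2.271 V, rounded to 3 dp:

2.271 V


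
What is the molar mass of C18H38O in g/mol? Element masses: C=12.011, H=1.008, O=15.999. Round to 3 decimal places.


M = sum(count * atomic_mass) over atoms.
M = 18*12.011 + 38*1.008 + 1*15.999
M = 216.198 + 38.304 + 15.999
M = 270.501 g/mol, rounded to 3 dp:

270.501 g/mol


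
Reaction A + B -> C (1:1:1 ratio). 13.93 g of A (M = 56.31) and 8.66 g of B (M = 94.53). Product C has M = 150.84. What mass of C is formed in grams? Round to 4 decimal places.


Find moles of each reactant; the smaller value is the limiting reagent in a 1:1:1 reaction, so moles_C equals moles of the limiter.
n_A = mass_A / M_A = 13.93 / 56.31 = 0.247381 mol
n_B = mass_B / M_B = 8.66 / 94.53 = 0.091611 mol
Limiting reagent: B (smaller), n_limiting = 0.091611 mol
mass_C = n_limiting * M_C = 0.091611 * 150.84
mass_C = 13.81860324 g, rounded to 4 dp:

13.8186 g


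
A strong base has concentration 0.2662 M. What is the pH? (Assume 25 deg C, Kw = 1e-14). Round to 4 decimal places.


A strong base dissociates completely, so [OH-] equals the given concentration.
pOH = -log10([OH-]) = -log10(0.2662) = 0.574792
pH = 14 - pOH = 14 - 0.574792
pH = 13.425208, rounded to 4 dp:

13.4252


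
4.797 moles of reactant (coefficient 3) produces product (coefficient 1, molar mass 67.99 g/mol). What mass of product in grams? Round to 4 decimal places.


Use the coefficient ratio to convert reactant moles to product moles, then multiply by the product's molar mass.
moles_P = moles_R * (coeff_P / coeff_R) = 4.797 * (1/3) = 1.599
mass_P = moles_P * M_P = 1.599 * 67.99
mass_P = 108.71601 g, rounded to 4 dp:

108.7160 g


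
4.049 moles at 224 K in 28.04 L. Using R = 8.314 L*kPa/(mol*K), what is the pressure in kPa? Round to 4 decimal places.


PV = nRT, solve for P = nRT / V.
nRT = 4.049 * 8.314 * 224 = 7540.5985
P = 7540.5985 / 28.04
P = 268.92291369 kPa, rounded to 4 dp:

268.9229 kPa


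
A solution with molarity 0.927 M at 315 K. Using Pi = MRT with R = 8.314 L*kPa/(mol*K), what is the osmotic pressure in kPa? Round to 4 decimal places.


Osmotic pressure (van't Hoff): Pi = M*R*T.
RT = 8.314 * 315 = 2618.91
Pi = 0.927 * 2618.91
Pi = 2427.72957 kPa, rounded to 4 dp:

2427.7296 kPa


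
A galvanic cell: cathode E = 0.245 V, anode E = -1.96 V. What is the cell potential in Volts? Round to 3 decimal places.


Standard cell potential: E_cell = E_cathode - E_anode.
E_cell = 0.245 - (-1.96)
E_cell = 2.205 V, rounded to 3 dp:

2.205 V


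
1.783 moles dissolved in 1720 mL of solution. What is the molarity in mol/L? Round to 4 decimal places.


Convert volume to liters: V_L = V_mL / 1000.
V_L = 1720 / 1000 = 1.72 L
M = n / V_L = 1.783 / 1.72
M = 1.03662791 mol/L, rounded to 4 dp:

1.0366 mol/L


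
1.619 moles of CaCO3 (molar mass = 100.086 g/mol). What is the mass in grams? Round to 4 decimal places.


mass = n * M
mass = 1.619 * 100.086
mass = 162.039234 g, rounded to 4 dp:

162.0392 g


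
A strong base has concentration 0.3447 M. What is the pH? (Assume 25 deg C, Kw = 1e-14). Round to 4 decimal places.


A strong base dissociates completely, so [OH-] equals the given concentration.
pOH = -log10([OH-]) = -log10(0.3447) = 0.462559
pH = 14 - pOH = 14 - 0.462559
pH = 13.537441, rounded to 4 dp:

13.5374


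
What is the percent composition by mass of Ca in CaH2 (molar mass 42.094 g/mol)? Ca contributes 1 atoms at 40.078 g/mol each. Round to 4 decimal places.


pct = 100 * (n_elem * M_elem) / M_total
mass_contribution = 1 * 40.078 = 40.078 g/mol
pct = 100 * 40.078 / 42.094
pct = 95.21071887 %, rounded to 4 dp:

95.2107 %


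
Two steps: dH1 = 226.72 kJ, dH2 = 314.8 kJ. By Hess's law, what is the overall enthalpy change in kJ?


Hess's law: enthalpy is a state function, so add the step enthalpies.
dH_total = dH1 + dH2 = 226.72 + (314.8)
dH_total = 541.52 kJ:

541.52 kJ


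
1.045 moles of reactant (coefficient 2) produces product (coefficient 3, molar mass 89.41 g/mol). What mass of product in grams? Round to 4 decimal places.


Use the coefficient ratio to convert reactant moles to product moles, then multiply by the product's molar mass.
moles_P = moles_R * (coeff_P / coeff_R) = 1.045 * (3/2) = 1.5675
mass_P = moles_P * M_P = 1.5675 * 89.41
mass_P = 140.150175 g, rounded to 4 dp:

140.1502 g


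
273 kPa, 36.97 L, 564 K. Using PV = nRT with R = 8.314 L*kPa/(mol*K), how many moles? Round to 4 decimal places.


PV = nRT, solve for n = PV / (RT).
PV = 273 * 36.97 = 10092.81
RT = 8.314 * 564 = 4689.096
n = 10092.81 / 4689.096
n = 2.15239995 mol, rounded to 4 dp:

2.1524 mol


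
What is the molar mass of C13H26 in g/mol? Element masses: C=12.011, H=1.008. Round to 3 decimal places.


M = sum(count * atomic_mass) over atoms.
M = 13*12.011 + 26*1.008
M = 156.143 + 26.208
M = 182.351 g/mol, rounded to 3 dp:

182.351 g/mol


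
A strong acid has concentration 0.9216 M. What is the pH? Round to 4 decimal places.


A strong acid dissociates completely, so [H+] equals the given concentration.
pH = -log10([H+]) = -log10(0.9216)
pH = 0.03545753, rounded to 4 dp:

0.0355


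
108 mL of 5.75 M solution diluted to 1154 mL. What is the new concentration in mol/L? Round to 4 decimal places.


Dilution: M1*V1 = M2*V2, solve for M2.
M2 = M1*V1 / V2
M2 = 5.75 * 108 / 1154
M2 = 621.0 / 1154
M2 = 0.53812825 mol/L, rounded to 4 dp:

0.5381 mol/L


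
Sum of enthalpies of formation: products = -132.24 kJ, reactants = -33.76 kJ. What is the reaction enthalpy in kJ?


dH_rxn = sum(dH_f products) - sum(dH_f reactants)
dH_rxn = -132.24 - (-33.76)
dH_rxn = -98.48 kJ:

-98.48 kJ


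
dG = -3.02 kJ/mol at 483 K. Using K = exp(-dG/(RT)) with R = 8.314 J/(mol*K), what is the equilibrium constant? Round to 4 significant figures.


dG is in kJ/mol; multiply by 1000 to match R in J/(mol*K).
RT = 8.314 * 483 = 4015.662 J/mol
exponent = -dG*1000 / (RT) = -(-3.02*1000) / 4015.662 = 0.75205533
K = exp(0.75205533)
K = 2.1213556, rounded to 4 significant figures:

2.121


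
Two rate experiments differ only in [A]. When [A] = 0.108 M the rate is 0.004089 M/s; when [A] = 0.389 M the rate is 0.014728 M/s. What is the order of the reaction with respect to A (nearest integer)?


Rate is proportional to [A]^n, so rate2/rate1 = ([A]2/[A]1)^n. Take logs to solve for n.
rate2/rate1 = 0.014728 / 0.004089 = 3.6019
[A]2/[A]1 = 0.389 / 0.108 = 3.6019
n = ln(3.6019) / ln(3.6019) = 1.0
Nearest integer order:

1


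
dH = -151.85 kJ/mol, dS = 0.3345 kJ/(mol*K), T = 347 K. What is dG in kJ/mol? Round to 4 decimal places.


Gibbs: dG = dH - T*dS (consistent units, dS already in kJ/(mol*K)).
T*dS = 347 * 0.3345 = 116.0715
dG = -151.85 - (116.0715)
dG = -267.9215 kJ/mol, rounded to 4 dp:

-267.9215 kJ/mol


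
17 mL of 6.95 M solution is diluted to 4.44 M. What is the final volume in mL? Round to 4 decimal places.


Dilution: M1*V1 = M2*V2, solve for V2.
V2 = M1*V1 / M2
V2 = 6.95 * 17 / 4.44
V2 = 118.15 / 4.44
V2 = 26.61036036 mL, rounded to 4 dp:

26.6104 mL


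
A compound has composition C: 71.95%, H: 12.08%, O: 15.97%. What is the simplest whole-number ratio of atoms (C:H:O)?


Assume 100 g of compound, divide each mass% by atomic mass to get moles, then normalize by the smallest to get a raw atom ratio.
Moles per 100 g: C: 71.95/12.011 = 5.9903, H: 12.08/1.008 = 11.9841, O: 15.97/15.999 = 0.9982
Raw ratio (divide by min = 0.9982): C: 6.001, H: 12.006, O: 1.0
Multiply by 1 to clear fractions: C: 6.001 ~= 6, H: 12.006 ~= 12, O: 1.0 ~= 1
Reduce by GCD to get the simplest whole-number ratio:

6:12:1


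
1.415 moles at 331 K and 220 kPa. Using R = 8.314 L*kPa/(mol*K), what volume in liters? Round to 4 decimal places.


PV = nRT, solve for V = nRT / P.
nRT = 1.415 * 8.314 * 331 = 3893.9866
V = 3893.9866 / 220
V = 17.69993909 L, rounded to 4 dp:

17.6999 L


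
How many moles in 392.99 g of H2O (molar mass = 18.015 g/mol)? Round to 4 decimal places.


n = mass / M
n = 392.99 / 18.015
n = 21.81459895 mol, rounded to 4 dp:

21.8146 mol


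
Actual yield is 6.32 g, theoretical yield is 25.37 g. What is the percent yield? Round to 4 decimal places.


% yield = 100 * actual / theoretical
% yield = 100 * 6.32 / 25.37
% yield = 24.91131257 %, rounded to 4 dp:

24.9113 %


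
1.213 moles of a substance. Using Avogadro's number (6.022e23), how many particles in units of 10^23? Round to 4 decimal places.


N = n * NA, then divide by 1e23 for the requested units.
N / 1e23 = n * 6.022
N / 1e23 = 1.213 * 6.022
N / 1e23 = 7.304686, rounded to 4 dp:

7.3047


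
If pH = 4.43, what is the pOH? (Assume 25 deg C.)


At 25 deg C, pH + pOH = 14.
pOH = 14 - pH = 14 - 4.43
pOH = 9.57:

9.57


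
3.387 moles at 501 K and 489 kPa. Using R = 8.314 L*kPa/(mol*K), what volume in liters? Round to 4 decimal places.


PV = nRT, solve for V = nRT / P.
nRT = 3.387 * 8.314 * 501 = 14107.9185
V = 14107.9185 / 489
V = 28.85054908 L, rounded to 4 dp:

28.8505 L


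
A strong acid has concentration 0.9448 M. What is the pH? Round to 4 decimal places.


A strong acid dissociates completely, so [H+] equals the given concentration.
pH = -log10([H+]) = -log10(0.9448)
pH = 0.02466012, rounded to 4 dp:

0.0247


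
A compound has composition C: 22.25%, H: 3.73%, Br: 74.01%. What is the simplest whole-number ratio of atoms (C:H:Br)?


Assume 100 g of compound, divide each mass% by atomic mass to get moles, then normalize by the smallest to get a raw atom ratio.
Moles per 100 g: C: 22.25/12.011 = 1.8525, H: 3.73/1.008 = 3.7004, Br: 74.01/79.904 = 0.9262
Raw ratio (divide by min = 0.9262): C: 2.0, H: 3.995, Br: 1.0
Multiply by 1 to clear fractions: C: 2.0 ~= 2, H: 3.995 ~= 4, Br: 1.0 ~= 1
Reduce by GCD to get the simplest whole-number ratio:

2:4:1


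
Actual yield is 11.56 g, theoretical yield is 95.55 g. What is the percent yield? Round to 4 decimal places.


% yield = 100 * actual / theoretical
% yield = 100 * 11.56 / 95.55
% yield = 12.09837781 %, rounded to 4 dp:

12.0984 %


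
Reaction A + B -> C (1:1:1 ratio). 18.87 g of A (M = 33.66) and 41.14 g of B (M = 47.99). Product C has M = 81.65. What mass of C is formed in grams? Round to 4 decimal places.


Find moles of each reactant; the smaller value is the limiting reagent in a 1:1:1 reaction, so moles_C equals moles of the limiter.
n_A = mass_A / M_A = 18.87 / 33.66 = 0.560606 mol
n_B = mass_B / M_B = 41.14 / 47.99 = 0.857262 mol
Limiting reagent: A (smaller), n_limiting = 0.560606 mol
mass_C = n_limiting * M_C = 0.560606 * 81.65
mass_C = 45.7734799 g, rounded to 4 dp:

45.7735 g


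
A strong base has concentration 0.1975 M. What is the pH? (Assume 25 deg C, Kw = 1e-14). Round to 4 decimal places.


A strong base dissociates completely, so [OH-] equals the given concentration.
pOH = -log10([OH-]) = -log10(0.1975) = 0.704433
pH = 14 - pOH = 14 - 0.704433
pH = 13.295567, rounded to 4 dp:

13.2956


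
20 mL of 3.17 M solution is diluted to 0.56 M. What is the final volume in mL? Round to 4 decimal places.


Dilution: M1*V1 = M2*V2, solve for V2.
V2 = M1*V1 / M2
V2 = 3.17 * 20 / 0.56
V2 = 63.4 / 0.56
V2 = 113.21428571 mL, rounded to 4 dp:

113.2143 mL


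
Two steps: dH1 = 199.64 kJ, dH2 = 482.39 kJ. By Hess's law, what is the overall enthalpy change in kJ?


Hess's law: enthalpy is a state function, so add the step enthalpies.
dH_total = dH1 + dH2 = 199.64 + (482.39)
dH_total = 682.03 kJ:

682.03 kJ


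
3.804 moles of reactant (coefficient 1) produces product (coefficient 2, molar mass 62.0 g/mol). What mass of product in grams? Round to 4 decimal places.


Use the coefficient ratio to convert reactant moles to product moles, then multiply by the product's molar mass.
moles_P = moles_R * (coeff_P / coeff_R) = 3.804 * (2/1) = 7.608
mass_P = moles_P * M_P = 7.608 * 62.0
mass_P = 471.696 g, rounded to 4 dp:

471.6960 g


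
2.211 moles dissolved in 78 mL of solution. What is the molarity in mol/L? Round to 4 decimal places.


Convert volume to liters: V_L = V_mL / 1000.
V_L = 78 / 1000 = 0.078 L
M = n / V_L = 2.211 / 0.078
M = 28.34615385 mol/L, rounded to 4 dp:

28.3462 mol/L


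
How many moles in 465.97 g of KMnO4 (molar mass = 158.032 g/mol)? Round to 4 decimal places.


n = mass / M
n = 465.97 / 158.032
n = 2.94858003 mol, rounded to 4 dp:

2.9486 mol


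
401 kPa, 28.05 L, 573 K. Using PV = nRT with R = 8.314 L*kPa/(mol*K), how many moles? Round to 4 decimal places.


PV = nRT, solve for n = PV / (RT).
PV = 401 * 28.05 = 11248.05
RT = 8.314 * 573 = 4763.922
n = 11248.05 / 4763.922
n = 2.36109029 mol, rounded to 4 dp:

2.3611 mol


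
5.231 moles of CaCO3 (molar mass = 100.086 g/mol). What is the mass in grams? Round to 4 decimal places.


mass = n * M
mass = 5.231 * 100.086
mass = 523.549866 g, rounded to 4 dp:

523.5499 g


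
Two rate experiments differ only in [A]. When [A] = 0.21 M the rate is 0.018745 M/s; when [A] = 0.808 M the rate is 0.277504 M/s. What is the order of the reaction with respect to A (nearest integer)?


Rate is proportional to [A]^n, so rate2/rate1 = ([A]2/[A]1)^n. Take logs to solve for n.
rate2/rate1 = 0.277504 / 0.018745 = 14.8042
[A]2/[A]1 = 0.808 / 0.21 = 3.8476
n = ln(14.8042) / ln(3.8476) = 2.0
Nearest integer order:

2


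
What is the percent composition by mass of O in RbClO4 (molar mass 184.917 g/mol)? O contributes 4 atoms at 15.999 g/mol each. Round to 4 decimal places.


pct = 100 * (n_elem * M_elem) / M_total
mass_contribution = 4 * 15.999 = 63.996 g/mol
pct = 100 * 63.996 / 184.917
pct = 34.60795925 %, rounded to 4 dp:

34.6080 %


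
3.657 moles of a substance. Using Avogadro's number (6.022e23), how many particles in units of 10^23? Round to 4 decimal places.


N = n * NA, then divide by 1e23 for the requested units.
N / 1e23 = n * 6.022
N / 1e23 = 3.657 * 6.022
N / 1e23 = 22.022454, rounded to 4 dp:

22.0225


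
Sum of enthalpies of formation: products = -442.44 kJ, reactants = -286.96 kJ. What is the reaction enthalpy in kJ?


dH_rxn = sum(dH_f products) - sum(dH_f reactants)
dH_rxn = -442.44 - (-286.96)
dH_rxn = -155.48 kJ:

-155.48 kJ


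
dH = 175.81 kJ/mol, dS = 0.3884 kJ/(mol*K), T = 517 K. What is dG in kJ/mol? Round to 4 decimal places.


Gibbs: dG = dH - T*dS (consistent units, dS already in kJ/(mol*K)).
T*dS = 517 * 0.3884 = 200.8028
dG = 175.81 - (200.8028)
dG = -24.9928 kJ/mol, rounded to 4 dp:

-24.9928 kJ/mol


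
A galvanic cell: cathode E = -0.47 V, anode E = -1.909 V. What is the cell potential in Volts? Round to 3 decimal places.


Standard cell potential: E_cell = E_cathode - E_anode.
E_cell = -0.47 - (-1.909)
E_cell = 1.439 V, rounded to 3 dp:

1.439 V


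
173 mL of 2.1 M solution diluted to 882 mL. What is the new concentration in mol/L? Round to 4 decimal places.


Dilution: M1*V1 = M2*V2, solve for M2.
M2 = M1*V1 / V2
M2 = 2.1 * 173 / 882
M2 = 363.3 / 882
M2 = 0.41190476 mol/L, rounded to 4 dp:

0.4119 mol/L


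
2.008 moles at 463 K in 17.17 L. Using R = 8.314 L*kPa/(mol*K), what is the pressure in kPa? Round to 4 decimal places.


PV = nRT, solve for P = nRT / V.
nRT = 2.008 * 8.314 * 463 = 7729.5591
P = 7729.5591 / 17.17
P = 450.1781654 kPa, rounded to 4 dp:

450.1782 kPa


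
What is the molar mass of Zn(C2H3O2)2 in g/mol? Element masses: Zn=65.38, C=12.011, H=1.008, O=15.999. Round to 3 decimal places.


M = sum(count * atomic_mass) over atoms.
M = 1*65.38 + 4*12.011 + 6*1.008 + 4*15.999
M = 65.38 + 48.044 + 6.048 + 63.996
M = 183.468 g/mol, rounded to 3 dp:

183.468 g/mol


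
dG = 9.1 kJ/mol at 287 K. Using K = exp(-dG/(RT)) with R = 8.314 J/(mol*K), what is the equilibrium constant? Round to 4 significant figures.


dG is in kJ/mol; multiply by 1000 to match R in J/(mol*K).
RT = 8.314 * 287 = 2386.118 J/mol
exponent = -dG*1000 / (RT) = -(9.1*1000) / 2386.118 = -3.81372589
K = exp(-3.81372589)
K = 0.022065811, rounded to 4 significant figures:

0.02207


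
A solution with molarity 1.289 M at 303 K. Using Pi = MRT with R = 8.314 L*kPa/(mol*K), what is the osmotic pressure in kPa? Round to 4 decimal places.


Osmotic pressure (van't Hoff): Pi = M*R*T.
RT = 8.314 * 303 = 2519.142
Pi = 1.289 * 2519.142
Pi = 3247.174038 kPa, rounded to 4 dp:

3247.1740 kPa


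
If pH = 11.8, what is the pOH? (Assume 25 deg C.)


At 25 deg C, pH + pOH = 14.
pOH = 14 - pH = 14 - 11.8
pOH = 2.2:

2.20


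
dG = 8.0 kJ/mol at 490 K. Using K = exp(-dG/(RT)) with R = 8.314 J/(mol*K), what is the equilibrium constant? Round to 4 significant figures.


dG is in kJ/mol; multiply by 1000 to match R in J/(mol*K).
RT = 8.314 * 490 = 4073.86 J/mol
exponent = -dG*1000 / (RT) = -(8.0*1000) / 4073.86 = -1.96373955
K = exp(-1.96373955)
K = 0.14033266, rounded to 4 significant figures:

0.1403


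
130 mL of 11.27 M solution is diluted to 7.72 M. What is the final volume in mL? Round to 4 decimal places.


Dilution: M1*V1 = M2*V2, solve for V2.
V2 = M1*V1 / M2
V2 = 11.27 * 130 / 7.72
V2 = 1465.1 / 7.72
V2 = 189.77979275 mL, rounded to 4 dp:

189.7798 mL


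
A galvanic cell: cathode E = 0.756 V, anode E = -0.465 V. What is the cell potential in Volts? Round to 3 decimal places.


Standard cell potential: E_cell = E_cathode - E_anode.
E_cell = 0.756 - (-0.465)
E_cell = 1.221 V, rounded to 3 dp:

1.221 V


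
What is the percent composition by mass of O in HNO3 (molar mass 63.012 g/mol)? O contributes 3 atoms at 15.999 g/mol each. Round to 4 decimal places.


pct = 100 * (n_elem * M_elem) / M_total
mass_contribution = 3 * 15.999 = 47.997 g/mol
pct = 100 * 47.997 / 63.012
pct = 76.17120548 %, rounded to 4 dp:

76.1712 %


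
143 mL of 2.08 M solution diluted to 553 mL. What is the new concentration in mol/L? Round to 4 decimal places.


Dilution: M1*V1 = M2*V2, solve for M2.
M2 = M1*V1 / V2
M2 = 2.08 * 143 / 553
M2 = 297.44 / 553
M2 = 0.53786618 mol/L, rounded to 4 dp:

0.5379 mol/L


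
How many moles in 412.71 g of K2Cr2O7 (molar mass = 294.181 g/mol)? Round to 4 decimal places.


n = mass / M
n = 412.71 / 294.181
n = 1.40291181 mol, rounded to 4 dp:

1.4029 mol


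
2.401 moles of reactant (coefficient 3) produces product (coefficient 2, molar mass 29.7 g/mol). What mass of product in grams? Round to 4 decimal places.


Use the coefficient ratio to convert reactant moles to product moles, then multiply by the product's molar mass.
moles_P = moles_R * (coeff_P / coeff_R) = 2.401 * (2/3) = 1.600667
mass_P = moles_P * M_P = 1.600667 * 29.7
mass_P = 47.5398099 g, rounded to 4 dp:

47.5398 g


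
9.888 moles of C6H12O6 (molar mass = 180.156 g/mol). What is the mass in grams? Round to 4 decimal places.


mass = n * M
mass = 9.888 * 180.156
mass = 1781.382528 g, rounded to 4 dp:

1781.3825 g


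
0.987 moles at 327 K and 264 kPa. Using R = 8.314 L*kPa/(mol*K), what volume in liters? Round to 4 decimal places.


PV = nRT, solve for V = nRT / P.
nRT = 0.987 * 8.314 * 327 = 2683.3352
V = 2683.3352 / 264
V = 10.16414848 L, rounded to 4 dp:

10.1641 L


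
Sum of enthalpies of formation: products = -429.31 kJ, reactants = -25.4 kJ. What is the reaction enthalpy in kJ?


dH_rxn = sum(dH_f products) - sum(dH_f reactants)
dH_rxn = -429.31 - (-25.4)
dH_rxn = -403.91 kJ:

-403.91 kJ


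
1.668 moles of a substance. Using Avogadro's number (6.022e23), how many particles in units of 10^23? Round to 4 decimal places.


N = n * NA, then divide by 1e23 for the requested units.
N / 1e23 = n * 6.022
N / 1e23 = 1.668 * 6.022
N / 1e23 = 10.044696, rounded to 4 dp:

10.0447


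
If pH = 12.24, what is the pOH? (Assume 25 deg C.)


At 25 deg C, pH + pOH = 14.
pOH = 14 - pH = 14 - 12.24
pOH = 1.76:

1.76


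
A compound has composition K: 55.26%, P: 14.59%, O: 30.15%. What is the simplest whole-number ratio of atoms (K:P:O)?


Assume 100 g of compound, divide each mass% by atomic mass to get moles, then normalize by the smallest to get a raw atom ratio.
Moles per 100 g: K: 55.26/39.098 = 1.4134, P: 14.59/30.974 = 0.471, O: 30.15/15.999 = 1.8845
Raw ratio (divide by min = 0.471): K: 3.001, P: 1.0, O: 4.001
Multiply by 1 to clear fractions: K: 3.001 ~= 3, P: 1.0 ~= 1, O: 4.001 ~= 4
Reduce by GCD to get the simplest whole-number ratio:

3:1:4
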